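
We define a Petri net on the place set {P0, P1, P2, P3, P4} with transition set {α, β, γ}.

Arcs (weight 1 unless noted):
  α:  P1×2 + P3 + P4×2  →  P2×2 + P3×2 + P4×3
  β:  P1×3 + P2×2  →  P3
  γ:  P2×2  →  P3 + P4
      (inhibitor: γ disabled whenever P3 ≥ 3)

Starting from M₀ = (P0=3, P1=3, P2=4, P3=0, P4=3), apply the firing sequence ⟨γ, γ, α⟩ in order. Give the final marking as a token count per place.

(P0=3, P1=1, P2=2, P3=3, P4=6)

step 1: fire γ:  (P0=3, P1=3, P2=4, P3=0, P4=3) → (P0=3, P1=3, P2=2, P3=1, P4=4)
step 2: fire γ:  (P0=3, P1=3, P2=2, P3=1, P4=4) → (P0=3, P1=3, P2=0, P3=2, P4=5)
step 3: fire α:  (P0=3, P1=3, P2=0, P3=2, P4=5) → (P0=3, P1=1, P2=2, P3=3, P4=6)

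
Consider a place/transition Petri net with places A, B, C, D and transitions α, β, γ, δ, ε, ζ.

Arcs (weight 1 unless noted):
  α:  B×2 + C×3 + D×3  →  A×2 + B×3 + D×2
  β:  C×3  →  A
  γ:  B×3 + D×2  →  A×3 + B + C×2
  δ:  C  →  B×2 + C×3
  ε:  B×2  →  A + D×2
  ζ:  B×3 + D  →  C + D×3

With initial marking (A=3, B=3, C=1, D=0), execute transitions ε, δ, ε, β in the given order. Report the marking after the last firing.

step 1: fire ε:  (A=3, B=3, C=1, D=0) → (A=4, B=1, C=1, D=2)
step 2: fire δ:  (A=4, B=1, C=1, D=2) → (A=4, B=3, C=3, D=2)
step 3: fire ε:  (A=4, B=3, C=3, D=2) → (A=5, B=1, C=3, D=4)
step 4: fire β:  (A=5, B=1, C=3, D=4) → (A=6, B=1, C=0, D=4)

(A=6, B=1, C=0, D=4)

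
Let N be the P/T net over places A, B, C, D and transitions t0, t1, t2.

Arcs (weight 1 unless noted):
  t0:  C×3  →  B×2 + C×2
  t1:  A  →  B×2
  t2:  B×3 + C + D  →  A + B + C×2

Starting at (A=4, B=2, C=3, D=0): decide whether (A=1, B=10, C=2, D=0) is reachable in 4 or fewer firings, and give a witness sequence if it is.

step 1: fire t0:  (A=4, B=2, C=3, D=0) → (A=4, B=4, C=2, D=0)
step 2: fire t1:  (A=4, B=4, C=2, D=0) → (A=3, B=6, C=2, D=0)
step 3: fire t1:  (A=3, B=6, C=2, D=0) → (A=2, B=8, C=2, D=0)
step 4: fire t1:  (A=2, B=8, C=2, D=0) → (A=1, B=10, C=2, D=0)

YES — reachable via ⟨t0, t1, t1, t1⟩ (4 firings)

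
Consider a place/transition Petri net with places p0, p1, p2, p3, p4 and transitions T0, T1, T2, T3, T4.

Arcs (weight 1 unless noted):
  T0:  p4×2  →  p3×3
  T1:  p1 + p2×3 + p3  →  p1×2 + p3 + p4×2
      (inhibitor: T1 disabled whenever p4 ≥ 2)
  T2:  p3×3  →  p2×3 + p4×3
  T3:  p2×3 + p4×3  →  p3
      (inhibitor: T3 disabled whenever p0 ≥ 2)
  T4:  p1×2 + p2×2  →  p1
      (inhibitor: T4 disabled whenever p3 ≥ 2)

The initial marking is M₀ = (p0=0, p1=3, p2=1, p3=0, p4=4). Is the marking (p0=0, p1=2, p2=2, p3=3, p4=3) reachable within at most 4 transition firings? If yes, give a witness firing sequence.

YES — reachable via ⟨T0, T2, T4, T0⟩ (4 firings)

step 1: fire T0:  (p0=0, p1=3, p2=1, p3=0, p4=4) → (p0=0, p1=3, p2=1, p3=3, p4=2)
step 2: fire T2:  (p0=0, p1=3, p2=1, p3=3, p4=2) → (p0=0, p1=3, p2=4, p3=0, p4=5)
step 3: fire T4:  (p0=0, p1=3, p2=4, p3=0, p4=5) → (p0=0, p1=2, p2=2, p3=0, p4=5)
step 4: fire T0:  (p0=0, p1=2, p2=2, p3=0, p4=5) → (p0=0, p1=2, p2=2, p3=3, p4=3)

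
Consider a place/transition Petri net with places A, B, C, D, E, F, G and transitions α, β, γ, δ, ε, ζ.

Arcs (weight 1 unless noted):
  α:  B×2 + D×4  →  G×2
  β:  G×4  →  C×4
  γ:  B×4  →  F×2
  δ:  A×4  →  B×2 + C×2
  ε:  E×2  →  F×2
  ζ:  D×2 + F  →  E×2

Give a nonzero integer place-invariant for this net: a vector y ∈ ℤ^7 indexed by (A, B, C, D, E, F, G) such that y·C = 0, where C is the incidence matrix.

y = (A:2, B:1, C:3, D:1, E:2, F:2, G:3)

Incidence matrix C (rows=places, cols=transitions):
        α    β    γ    δ    ε    ζ
    A   0    0    0   -4    0    0
    B  -2    0   -4    2    0    0
    C   0    4    0    2    0    0
    D  -4    0    0    0    0   -2
    E   0    0    0    0   -2    2
    F   0    0    2    0    2   -1
    G   2   -4    0    0    0    0

Candidate y = [2, 1, 3, 1, 2, 2, 3]; check y·C column-wise:
  col α: 2·0 + 1·-2 + 3·0 + 1·-4 + 2·0 + 2·0 + 3·2 = 0
  col β: 2·0 + 1·0 + 3·4 + 1·0 + 2·0 + 2·0 + 3·-4 = 0
  col γ: 2·0 + 1·-4 + 3·0 + 1·0 + 2·0 + 2·2 + 3·0 = 0
  col δ: 2·-4 + 1·2 + 3·2 + 1·0 + 2·0 + 2·0 + 3·0 = 0
  col ε: 2·0 + 1·0 + 3·0 + 1·0 + 2·-2 + 2·2 + 3·0 = 0
  col ζ: 2·0 + 1·0 + 3·0 + 1·-2 + 2·2 + 2·-1 + 3·0 = 0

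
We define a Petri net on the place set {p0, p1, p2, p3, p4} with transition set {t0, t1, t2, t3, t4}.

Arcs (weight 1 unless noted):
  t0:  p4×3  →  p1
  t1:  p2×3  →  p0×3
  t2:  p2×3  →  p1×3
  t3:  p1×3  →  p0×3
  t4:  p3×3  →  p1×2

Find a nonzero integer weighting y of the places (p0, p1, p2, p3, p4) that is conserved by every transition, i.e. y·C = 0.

y = (p0:3, p1:3, p2:3, p3:2, p4:1)

Incidence matrix C (rows=places, cols=transitions):
       t0   t1   t2   t3   t4
   p0   0    3    0    3    0
   p1   1    0    3   -3    2
   p2   0   -3   -3    0    0
   p3   0    0    0    0   -3
   p4  -3    0    0    0    0

Candidate y = [3, 3, 3, 2, 1]; check y·C column-wise:
  col t0: 3·0 + 3·1 + 3·0 + 2·0 + 1·-3 = 0
  col t1: 3·3 + 3·0 + 3·-3 + 2·0 + 1·0 = 0
  col t2: 3·0 + 3·3 + 3·-3 + 2·0 + 1·0 = 0
  col t3: 3·3 + 3·-3 + 3·0 + 2·0 + 1·0 = 0
  col t4: 3·0 + 3·2 + 3·0 + 2·-3 + 1·0 = 0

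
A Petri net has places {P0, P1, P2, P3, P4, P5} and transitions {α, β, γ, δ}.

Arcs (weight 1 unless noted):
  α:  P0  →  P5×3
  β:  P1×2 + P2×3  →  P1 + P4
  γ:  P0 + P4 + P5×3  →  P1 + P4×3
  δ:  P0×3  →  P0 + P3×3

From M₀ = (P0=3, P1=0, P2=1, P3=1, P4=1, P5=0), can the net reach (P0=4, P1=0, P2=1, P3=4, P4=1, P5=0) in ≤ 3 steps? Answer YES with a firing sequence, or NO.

NO — not reachable within 3 firings

depth 0: 1 marking
depth 1: 3 markings reached so far
depth 2: 6 markings reached so far
depth 3: 8 markings reached so far
target is not among the 8 markings reachable within 3 steps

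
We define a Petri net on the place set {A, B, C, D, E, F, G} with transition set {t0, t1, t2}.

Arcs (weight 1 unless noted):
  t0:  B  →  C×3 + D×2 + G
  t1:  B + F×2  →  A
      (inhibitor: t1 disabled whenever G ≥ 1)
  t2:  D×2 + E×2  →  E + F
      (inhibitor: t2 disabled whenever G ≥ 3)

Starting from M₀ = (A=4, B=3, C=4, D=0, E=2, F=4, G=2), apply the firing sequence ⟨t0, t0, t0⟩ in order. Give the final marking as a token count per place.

(A=4, B=0, C=13, D=6, E=2, F=4, G=5)

step 1: fire t0:  (A=4, B=3, C=4, D=0, E=2, F=4, G=2) → (A=4, B=2, C=7, D=2, E=2, F=4, G=3)
step 2: fire t0:  (A=4, B=2, C=7, D=2, E=2, F=4, G=3) → (A=4, B=1, C=10, D=4, E=2, F=4, G=4)
step 3: fire t0:  (A=4, B=1, C=10, D=4, E=2, F=4, G=4) → (A=4, B=0, C=13, D=6, E=2, F=4, G=5)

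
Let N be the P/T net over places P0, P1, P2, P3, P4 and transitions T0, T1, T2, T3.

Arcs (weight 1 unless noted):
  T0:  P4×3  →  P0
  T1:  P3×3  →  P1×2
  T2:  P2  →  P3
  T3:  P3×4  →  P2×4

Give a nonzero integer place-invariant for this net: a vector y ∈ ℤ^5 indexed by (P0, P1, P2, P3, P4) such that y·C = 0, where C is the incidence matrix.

y = (P0:0, P1:3, P2:2, P3:2, P4:0)

Incidence matrix C (rows=places, cols=transitions):
       T0   T1   T2   T3
   P0   1    0    0    0
   P1   0    2    0    0
   P2   0    0   -1    4
   P3   0   -3    1   -4
   P4  -3    0    0    0

Candidate y = [0, 3, 2, 2, 0]; check y·C column-wise:
  col T0: 0·1 + 3·0 + 2·0 + 2·0 + 0·-3 = 0
  col T1: 3·2 + 2·0 + 2·-3 = 0
  col T2: 3·0 + 2·-1 + 2·1 = 0
  col T3: 3·0 + 2·4 + 2·-4 = 0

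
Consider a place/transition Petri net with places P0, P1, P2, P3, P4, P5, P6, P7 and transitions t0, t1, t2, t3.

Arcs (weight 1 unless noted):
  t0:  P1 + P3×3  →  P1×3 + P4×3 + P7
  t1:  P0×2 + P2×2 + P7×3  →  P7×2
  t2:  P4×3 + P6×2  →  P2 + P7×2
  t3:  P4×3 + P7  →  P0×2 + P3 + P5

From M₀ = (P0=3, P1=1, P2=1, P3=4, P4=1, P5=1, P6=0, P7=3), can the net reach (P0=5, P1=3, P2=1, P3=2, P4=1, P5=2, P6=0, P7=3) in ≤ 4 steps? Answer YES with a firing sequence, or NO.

step 1: fire t0:  (P0=3, P1=1, P2=1, P3=4, P4=1, P5=1, P6=0, P7=3) → (P0=3, P1=3, P2=1, P3=1, P4=4, P5=1, P6=0, P7=4)
step 2: fire t3:  (P0=3, P1=3, P2=1, P3=1, P4=4, P5=1, P6=0, P7=4) → (P0=5, P1=3, P2=1, P3=2, P4=1, P5=2, P6=0, P7=3)

YES — reachable via ⟨t0, t3⟩ (2 firings)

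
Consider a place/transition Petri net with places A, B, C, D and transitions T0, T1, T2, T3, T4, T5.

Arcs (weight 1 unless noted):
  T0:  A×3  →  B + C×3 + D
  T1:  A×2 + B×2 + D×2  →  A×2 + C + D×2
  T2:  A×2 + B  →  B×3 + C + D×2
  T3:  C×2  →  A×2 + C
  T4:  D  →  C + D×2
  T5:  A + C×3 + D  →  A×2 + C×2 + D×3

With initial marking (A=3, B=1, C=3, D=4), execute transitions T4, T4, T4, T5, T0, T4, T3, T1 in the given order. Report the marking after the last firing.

(A=3, B=0, C=9, D=11)

step 1: fire T4:  (A=3, B=1, C=3, D=4) → (A=3, B=1, C=4, D=5)
step 2: fire T4:  (A=3, B=1, C=4, D=5) → (A=3, B=1, C=5, D=6)
step 3: fire T4:  (A=3, B=1, C=5, D=6) → (A=3, B=1, C=6, D=7)
step 4: fire T5:  (A=3, B=1, C=6, D=7) → (A=4, B=1, C=5, D=9)
step 5: fire T0:  (A=4, B=1, C=5, D=9) → (A=1, B=2, C=8, D=10)
step 6: fire T4:  (A=1, B=2, C=8, D=10) → (A=1, B=2, C=9, D=11)
step 7: fire T3:  (A=1, B=2, C=9, D=11) → (A=3, B=2, C=8, D=11)
step 8: fire T1:  (A=3, B=2, C=8, D=11) → (A=3, B=0, C=9, D=11)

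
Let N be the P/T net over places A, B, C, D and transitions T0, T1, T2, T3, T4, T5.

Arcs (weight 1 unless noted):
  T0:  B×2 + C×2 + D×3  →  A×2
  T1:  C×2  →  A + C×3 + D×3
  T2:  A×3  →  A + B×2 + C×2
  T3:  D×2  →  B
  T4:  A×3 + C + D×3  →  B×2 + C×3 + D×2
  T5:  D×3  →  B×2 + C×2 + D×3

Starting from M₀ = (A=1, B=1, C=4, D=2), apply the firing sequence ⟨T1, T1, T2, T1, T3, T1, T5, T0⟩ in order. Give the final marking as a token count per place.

(A=5, B=4, C=10, D=9)

step 1: fire T1:  (A=1, B=1, C=4, D=2) → (A=2, B=1, C=5, D=5)
step 2: fire T1:  (A=2, B=1, C=5, D=5) → (A=3, B=1, C=6, D=8)
step 3: fire T2:  (A=3, B=1, C=6, D=8) → (A=1, B=3, C=8, D=8)
step 4: fire T1:  (A=1, B=3, C=8, D=8) → (A=2, B=3, C=9, D=11)
step 5: fire T3:  (A=2, B=3, C=9, D=11) → (A=2, B=4, C=9, D=9)
step 6: fire T1:  (A=2, B=4, C=9, D=9) → (A=3, B=4, C=10, D=12)
step 7: fire T5:  (A=3, B=4, C=10, D=12) → (A=3, B=6, C=12, D=12)
step 8: fire T0:  (A=3, B=6, C=12, D=12) → (A=5, B=4, C=10, D=9)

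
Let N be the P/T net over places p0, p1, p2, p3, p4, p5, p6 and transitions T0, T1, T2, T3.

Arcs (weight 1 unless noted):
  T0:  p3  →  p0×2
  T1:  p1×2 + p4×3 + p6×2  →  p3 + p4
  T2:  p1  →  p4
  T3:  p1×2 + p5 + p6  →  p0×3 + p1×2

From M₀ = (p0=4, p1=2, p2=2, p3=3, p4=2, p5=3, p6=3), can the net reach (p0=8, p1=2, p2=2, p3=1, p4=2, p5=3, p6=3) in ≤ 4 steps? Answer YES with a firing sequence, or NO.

YES — reachable via ⟨T0, T0⟩ (2 firings)

step 1: fire T0:  (p0=4, p1=2, p2=2, p3=3, p4=2, p5=3, p6=3) → (p0=6, p1=2, p2=2, p3=2, p4=2, p5=3, p6=3)
step 2: fire T0:  (p0=6, p1=2, p2=2, p3=2, p4=2, p5=3, p6=3) → (p0=8, p1=2, p2=2, p3=1, p4=2, p5=3, p6=3)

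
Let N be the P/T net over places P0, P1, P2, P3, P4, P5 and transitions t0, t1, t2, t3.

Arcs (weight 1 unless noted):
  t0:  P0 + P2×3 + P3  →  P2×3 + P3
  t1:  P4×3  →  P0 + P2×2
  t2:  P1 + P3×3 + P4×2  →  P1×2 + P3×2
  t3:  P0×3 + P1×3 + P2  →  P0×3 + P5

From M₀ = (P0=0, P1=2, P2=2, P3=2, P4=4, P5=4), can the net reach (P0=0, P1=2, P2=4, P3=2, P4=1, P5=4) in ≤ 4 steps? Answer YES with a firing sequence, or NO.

YES — reachable via ⟨t1, t0⟩ (2 firings)

step 1: fire t1:  (P0=0, P1=2, P2=2, P3=2, P4=4, P5=4) → (P0=1, P1=2, P2=4, P3=2, P4=1, P5=4)
step 2: fire t0:  (P0=1, P1=2, P2=4, P3=2, P4=1, P5=4) → (P0=0, P1=2, P2=4, P3=2, P4=1, P5=4)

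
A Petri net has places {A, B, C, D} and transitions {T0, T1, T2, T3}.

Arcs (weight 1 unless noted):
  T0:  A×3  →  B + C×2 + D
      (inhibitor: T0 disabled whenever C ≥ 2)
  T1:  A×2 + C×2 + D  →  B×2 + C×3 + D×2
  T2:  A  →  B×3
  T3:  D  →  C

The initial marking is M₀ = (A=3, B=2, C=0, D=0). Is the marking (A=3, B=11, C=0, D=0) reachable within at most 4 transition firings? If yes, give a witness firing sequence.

NO — not reachable within 4 firings

depth 0: 1 marking
depth 1: 3 markings reached so far
depth 2: 5 markings reached so far
depth 3: 6 markings reached so far
depth 4: 6 markings reached so far
(frontier empty at depth 4; search complete)
target is not among the 6 markings reachable within 4 steps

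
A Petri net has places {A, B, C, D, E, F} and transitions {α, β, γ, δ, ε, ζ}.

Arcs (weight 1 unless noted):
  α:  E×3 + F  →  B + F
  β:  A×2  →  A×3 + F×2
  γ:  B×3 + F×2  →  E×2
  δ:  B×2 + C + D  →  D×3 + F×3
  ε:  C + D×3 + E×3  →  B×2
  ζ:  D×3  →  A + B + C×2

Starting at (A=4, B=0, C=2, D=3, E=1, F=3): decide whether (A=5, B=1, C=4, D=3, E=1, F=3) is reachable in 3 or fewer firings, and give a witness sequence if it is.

NO — not reachable within 3 firings

depth 0: 1 marking
depth 1: 3 markings reached so far
depth 2: 5 markings reached so far
depth 3: 7 markings reached so far
target is not among the 7 markings reachable within 3 steps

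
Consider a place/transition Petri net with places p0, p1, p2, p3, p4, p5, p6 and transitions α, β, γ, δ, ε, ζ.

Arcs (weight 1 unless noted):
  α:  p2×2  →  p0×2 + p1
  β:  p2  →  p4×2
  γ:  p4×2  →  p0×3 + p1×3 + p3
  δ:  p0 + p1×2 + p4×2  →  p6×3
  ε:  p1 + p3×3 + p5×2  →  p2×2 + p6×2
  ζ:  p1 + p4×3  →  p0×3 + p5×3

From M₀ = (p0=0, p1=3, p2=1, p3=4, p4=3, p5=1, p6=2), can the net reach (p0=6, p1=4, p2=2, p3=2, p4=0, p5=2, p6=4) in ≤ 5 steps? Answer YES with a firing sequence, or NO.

step 1: fire β:  (p0=0, p1=3, p2=1, p3=4, p4=3, p5=1, p6=2) → (p0=0, p1=3, p2=0, p3=4, p4=5, p5=1, p6=2)
step 2: fire γ:  (p0=0, p1=3, p2=0, p3=4, p4=5, p5=1, p6=2) → (p0=3, p1=6, p2=0, p3=5, p4=3, p5=1, p6=2)
step 3: fire ζ:  (p0=3, p1=6, p2=0, p3=5, p4=3, p5=1, p6=2) → (p0=6, p1=5, p2=0, p3=5, p4=0, p5=4, p6=2)
step 4: fire ε:  (p0=6, p1=5, p2=0, p3=5, p4=0, p5=4, p6=2) → (p0=6, p1=4, p2=2, p3=2, p4=0, p5=2, p6=4)

YES — reachable via ⟨β, γ, ζ, ε⟩ (4 firings)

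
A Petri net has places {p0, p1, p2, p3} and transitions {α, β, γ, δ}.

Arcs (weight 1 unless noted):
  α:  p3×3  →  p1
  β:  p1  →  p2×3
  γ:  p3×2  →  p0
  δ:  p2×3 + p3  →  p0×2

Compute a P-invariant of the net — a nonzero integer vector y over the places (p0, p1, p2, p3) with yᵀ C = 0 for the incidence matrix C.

Incidence matrix C (rows=places, cols=transitions):
        α    β    γ    δ
   p0   0    0    1    2
   p1   1   -1    0    0
   p2   0    3    0   -3
   p3  -3    0   -2   -1

Candidate y = [2, 3, 1, 1]; check y·C column-wise:
  col α: 2·0 + 3·1 + 1·0 + 1·-3 = 0
  col β: 2·0 + 3·-1 + 1·3 + 1·0 = 0
  col γ: 2·1 + 3·0 + 1·0 + 1·-2 = 0
  col δ: 2·2 + 3·0 + 1·-3 + 1·-1 = 0

y = (p0:2, p1:3, p2:1, p3:1)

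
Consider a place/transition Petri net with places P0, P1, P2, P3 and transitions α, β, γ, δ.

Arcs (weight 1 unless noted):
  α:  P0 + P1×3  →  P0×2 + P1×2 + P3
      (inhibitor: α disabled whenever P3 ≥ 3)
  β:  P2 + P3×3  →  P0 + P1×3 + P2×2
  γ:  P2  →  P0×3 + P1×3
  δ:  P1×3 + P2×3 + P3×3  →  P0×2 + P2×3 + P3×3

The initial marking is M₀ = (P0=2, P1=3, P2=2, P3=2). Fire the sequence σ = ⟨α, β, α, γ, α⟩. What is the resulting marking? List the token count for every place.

step 1: fire α:  (P0=2, P1=3, P2=2, P3=2) → (P0=3, P1=2, P2=2, P3=3)
step 2: fire β:  (P0=3, P1=2, P2=2, P3=3) → (P0=4, P1=5, P2=3, P3=0)
step 3: fire α:  (P0=4, P1=5, P2=3, P3=0) → (P0=5, P1=4, P2=3, P3=1)
step 4: fire γ:  (P0=5, P1=4, P2=3, P3=1) → (P0=8, P1=7, P2=2, P3=1)
step 5: fire α:  (P0=8, P1=7, P2=2, P3=1) → (P0=9, P1=6, P2=2, P3=2)

(P0=9, P1=6, P2=2, P3=2)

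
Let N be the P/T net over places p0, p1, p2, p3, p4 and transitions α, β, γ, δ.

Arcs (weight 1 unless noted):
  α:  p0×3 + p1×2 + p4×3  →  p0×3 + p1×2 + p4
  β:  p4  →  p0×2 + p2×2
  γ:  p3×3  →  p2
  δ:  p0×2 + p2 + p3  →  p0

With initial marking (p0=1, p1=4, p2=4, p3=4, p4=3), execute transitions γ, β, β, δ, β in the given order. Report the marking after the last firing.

(p0=6, p1=4, p2=10, p3=0, p4=0)

step 1: fire γ:  (p0=1, p1=4, p2=4, p3=4, p4=3) → (p0=1, p1=4, p2=5, p3=1, p4=3)
step 2: fire β:  (p0=1, p1=4, p2=5, p3=1, p4=3) → (p0=3, p1=4, p2=7, p3=1, p4=2)
step 3: fire β:  (p0=3, p1=4, p2=7, p3=1, p4=2) → (p0=5, p1=4, p2=9, p3=1, p4=1)
step 4: fire δ:  (p0=5, p1=4, p2=9, p3=1, p4=1) → (p0=4, p1=4, p2=8, p3=0, p4=1)
step 5: fire β:  (p0=4, p1=4, p2=8, p3=0, p4=1) → (p0=6, p1=4, p2=10, p3=0, p4=0)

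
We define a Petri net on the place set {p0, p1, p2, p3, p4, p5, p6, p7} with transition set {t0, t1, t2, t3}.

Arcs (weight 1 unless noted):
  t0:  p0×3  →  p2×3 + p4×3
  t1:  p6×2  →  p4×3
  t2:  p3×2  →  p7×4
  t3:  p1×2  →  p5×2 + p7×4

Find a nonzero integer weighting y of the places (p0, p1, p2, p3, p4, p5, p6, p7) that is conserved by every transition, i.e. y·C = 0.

Incidence matrix C (rows=places, cols=transitions):
       t0   t1   t2   t3
   p0  -3    0    0    0
   p1   0    0    0   -2
   p2   3    0    0    0
   p3   0    0   -2    0
   p4   3    3    0    0
   p5   0    0    0    2
   p6   0   -2    0    0
   p7   0    0    4    4

Candidate y = [1, 0, 1, 0, 0, 0, 0, 0]; check y·C column-wise:
  col t0: 1·-3 + 1·3 + 0·3 = 0
  col t1: 1·0 + 1·0 + 0·3 + 0·-2 = 0
  col t2: 1·0 + 1·0 + 0·-2 + 0·4 = 0
  col t3: 1·0 + 0·-2 + 1·0 + 0·2 + 0·4 = 0

y = (p0:1, p1:0, p2:1, p3:0, p4:0, p5:0, p6:0, p7:0)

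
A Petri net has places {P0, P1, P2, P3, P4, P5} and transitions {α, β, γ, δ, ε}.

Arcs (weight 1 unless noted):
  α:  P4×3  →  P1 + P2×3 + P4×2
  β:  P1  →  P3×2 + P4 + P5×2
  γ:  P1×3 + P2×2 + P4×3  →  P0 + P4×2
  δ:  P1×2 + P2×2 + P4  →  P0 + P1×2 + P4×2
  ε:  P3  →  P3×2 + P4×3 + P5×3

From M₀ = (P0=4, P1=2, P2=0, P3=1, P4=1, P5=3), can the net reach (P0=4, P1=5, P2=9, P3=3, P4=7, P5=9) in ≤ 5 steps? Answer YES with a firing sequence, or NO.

depth 0: 1 marking
depth 1: 3 markings reached so far
depth 2: 7 markings reached so far
depth 3: 16 markings reached so far
depth 4: 29 markings reached so far
depth 5: 53 markings reached so far
target is not among the 53 markings reachable within 5 steps

NO — not reachable within 5 firings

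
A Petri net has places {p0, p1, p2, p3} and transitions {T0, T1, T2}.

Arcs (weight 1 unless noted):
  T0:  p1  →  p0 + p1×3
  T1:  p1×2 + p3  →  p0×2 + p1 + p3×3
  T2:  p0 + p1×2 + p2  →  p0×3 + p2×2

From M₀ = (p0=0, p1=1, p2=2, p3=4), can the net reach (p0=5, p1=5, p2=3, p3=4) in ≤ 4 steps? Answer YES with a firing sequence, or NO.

step 1: fire T0:  (p0=0, p1=1, p2=2, p3=4) → (p0=1, p1=3, p2=2, p3=4)
step 2: fire T0:  (p0=1, p1=3, p2=2, p3=4) → (p0=2, p1=5, p2=2, p3=4)
step 3: fire T0:  (p0=2, p1=5, p2=2, p3=4) → (p0=3, p1=7, p2=2, p3=4)
step 4: fire T2:  (p0=3, p1=7, p2=2, p3=4) → (p0=5, p1=5, p2=3, p3=4)

YES — reachable via ⟨T0, T0, T0, T2⟩ (4 firings)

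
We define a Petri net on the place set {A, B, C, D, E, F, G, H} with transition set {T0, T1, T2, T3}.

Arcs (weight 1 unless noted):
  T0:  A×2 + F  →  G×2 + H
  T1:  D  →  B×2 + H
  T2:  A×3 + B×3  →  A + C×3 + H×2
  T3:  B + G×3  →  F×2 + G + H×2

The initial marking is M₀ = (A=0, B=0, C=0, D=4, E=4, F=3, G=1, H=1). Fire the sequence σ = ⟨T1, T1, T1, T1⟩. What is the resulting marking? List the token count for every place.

(A=0, B=8, C=0, D=0, E=4, F=3, G=1, H=5)

step 1: fire T1:  (A=0, B=0, C=0, D=4, E=4, F=3, G=1, H=1) → (A=0, B=2, C=0, D=3, E=4, F=3, G=1, H=2)
step 2: fire T1:  (A=0, B=2, C=0, D=3, E=4, F=3, G=1, H=2) → (A=0, B=4, C=0, D=2, E=4, F=3, G=1, H=3)
step 3: fire T1:  (A=0, B=4, C=0, D=2, E=4, F=3, G=1, H=3) → (A=0, B=6, C=0, D=1, E=4, F=3, G=1, H=4)
step 4: fire T1:  (A=0, B=6, C=0, D=1, E=4, F=3, G=1, H=4) → (A=0, B=8, C=0, D=0, E=4, F=3, G=1, H=5)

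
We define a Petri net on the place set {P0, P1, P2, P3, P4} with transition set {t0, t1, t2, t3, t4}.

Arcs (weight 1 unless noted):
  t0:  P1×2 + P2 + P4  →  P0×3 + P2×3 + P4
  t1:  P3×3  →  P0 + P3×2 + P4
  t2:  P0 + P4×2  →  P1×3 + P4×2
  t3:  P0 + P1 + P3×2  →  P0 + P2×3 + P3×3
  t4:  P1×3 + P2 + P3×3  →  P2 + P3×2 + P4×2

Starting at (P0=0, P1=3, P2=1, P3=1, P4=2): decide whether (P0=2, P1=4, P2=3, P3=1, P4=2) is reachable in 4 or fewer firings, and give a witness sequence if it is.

step 1: fire t0:  (P0=0, P1=3, P2=1, P3=1, P4=2) → (P0=3, P1=1, P2=3, P3=1, P4=2)
step 2: fire t2:  (P0=3, P1=1, P2=3, P3=1, P4=2) → (P0=2, P1=4, P2=3, P3=1, P4=2)

YES — reachable via ⟨t0, t2⟩ (2 firings)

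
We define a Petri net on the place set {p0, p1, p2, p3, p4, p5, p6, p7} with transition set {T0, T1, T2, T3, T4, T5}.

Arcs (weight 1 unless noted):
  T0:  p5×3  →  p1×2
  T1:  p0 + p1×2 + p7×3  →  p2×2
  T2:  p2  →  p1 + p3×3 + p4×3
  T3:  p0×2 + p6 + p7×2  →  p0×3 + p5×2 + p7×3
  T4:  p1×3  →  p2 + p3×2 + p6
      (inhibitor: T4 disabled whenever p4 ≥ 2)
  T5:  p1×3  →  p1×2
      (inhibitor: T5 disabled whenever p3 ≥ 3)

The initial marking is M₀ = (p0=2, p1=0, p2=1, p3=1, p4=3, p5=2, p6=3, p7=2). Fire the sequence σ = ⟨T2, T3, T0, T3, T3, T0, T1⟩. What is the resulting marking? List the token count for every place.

step 1: fire T2:  (p0=2, p1=0, p2=1, p3=1, p4=3, p5=2, p6=3, p7=2) → (p0=2, p1=1, p2=0, p3=4, p4=6, p5=2, p6=3, p7=2)
step 2: fire T3:  (p0=2, p1=1, p2=0, p3=4, p4=6, p5=2, p6=3, p7=2) → (p0=3, p1=1, p2=0, p3=4, p4=6, p5=4, p6=2, p7=3)
step 3: fire T0:  (p0=3, p1=1, p2=0, p3=4, p4=6, p5=4, p6=2, p7=3) → (p0=3, p1=3, p2=0, p3=4, p4=6, p5=1, p6=2, p7=3)
step 4: fire T3:  (p0=3, p1=3, p2=0, p3=4, p4=6, p5=1, p6=2, p7=3) → (p0=4, p1=3, p2=0, p3=4, p4=6, p5=3, p6=1, p7=4)
step 5: fire T3:  (p0=4, p1=3, p2=0, p3=4, p4=6, p5=3, p6=1, p7=4) → (p0=5, p1=3, p2=0, p3=4, p4=6, p5=5, p6=0, p7=5)
step 6: fire T0:  (p0=5, p1=3, p2=0, p3=4, p4=6, p5=5, p6=0, p7=5) → (p0=5, p1=5, p2=0, p3=4, p4=6, p5=2, p6=0, p7=5)
step 7: fire T1:  (p0=5, p1=5, p2=0, p3=4, p4=6, p5=2, p6=0, p7=5) → (p0=4, p1=3, p2=2, p3=4, p4=6, p5=2, p6=0, p7=2)

(p0=4, p1=3, p2=2, p3=4, p4=6, p5=2, p6=0, p7=2)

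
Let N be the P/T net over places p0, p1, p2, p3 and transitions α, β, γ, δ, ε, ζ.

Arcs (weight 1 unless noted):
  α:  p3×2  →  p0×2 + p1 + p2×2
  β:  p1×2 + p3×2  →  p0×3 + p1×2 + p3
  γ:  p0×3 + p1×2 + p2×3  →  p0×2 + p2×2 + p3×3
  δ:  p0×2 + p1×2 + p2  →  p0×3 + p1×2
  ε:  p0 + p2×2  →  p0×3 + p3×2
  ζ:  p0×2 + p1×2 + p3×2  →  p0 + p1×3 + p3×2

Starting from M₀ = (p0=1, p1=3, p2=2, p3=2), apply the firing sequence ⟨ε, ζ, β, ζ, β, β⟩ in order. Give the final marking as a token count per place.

step 1: fire ε:  (p0=1, p1=3, p2=2, p3=2) → (p0=3, p1=3, p2=0, p3=4)
step 2: fire ζ:  (p0=3, p1=3, p2=0, p3=4) → (p0=2, p1=4, p2=0, p3=4)
step 3: fire β:  (p0=2, p1=4, p2=0, p3=4) → (p0=5, p1=4, p2=0, p3=3)
step 4: fire ζ:  (p0=5, p1=4, p2=0, p3=3) → (p0=4, p1=5, p2=0, p3=3)
step 5: fire β:  (p0=4, p1=5, p2=0, p3=3) → (p0=7, p1=5, p2=0, p3=2)
step 6: fire β:  (p0=7, p1=5, p2=0, p3=2) → (p0=10, p1=5, p2=0, p3=1)

(p0=10, p1=5, p2=0, p3=1)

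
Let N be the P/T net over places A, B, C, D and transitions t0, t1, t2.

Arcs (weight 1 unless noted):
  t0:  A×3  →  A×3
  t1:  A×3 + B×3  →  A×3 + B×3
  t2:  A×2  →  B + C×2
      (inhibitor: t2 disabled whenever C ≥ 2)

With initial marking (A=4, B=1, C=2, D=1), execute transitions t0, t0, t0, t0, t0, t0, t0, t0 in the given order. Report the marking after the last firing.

step 1: fire t0:  (A=4, B=1, C=2, D=1) → (A=4, B=1, C=2, D=1)
step 2: fire t0:  (A=4, B=1, C=2, D=1) → (A=4, B=1, C=2, D=1)
step 3: fire t0:  (A=4, B=1, C=2, D=1) → (A=4, B=1, C=2, D=1)
step 4: fire t0:  (A=4, B=1, C=2, D=1) → (A=4, B=1, C=2, D=1)
step 5: fire t0:  (A=4, B=1, C=2, D=1) → (A=4, B=1, C=2, D=1)
step 6: fire t0:  (A=4, B=1, C=2, D=1) → (A=4, B=1, C=2, D=1)
step 7: fire t0:  (A=4, B=1, C=2, D=1) → (A=4, B=1, C=2, D=1)
step 8: fire t0:  (A=4, B=1, C=2, D=1) → (A=4, B=1, C=2, D=1)

(A=4, B=1, C=2, D=1)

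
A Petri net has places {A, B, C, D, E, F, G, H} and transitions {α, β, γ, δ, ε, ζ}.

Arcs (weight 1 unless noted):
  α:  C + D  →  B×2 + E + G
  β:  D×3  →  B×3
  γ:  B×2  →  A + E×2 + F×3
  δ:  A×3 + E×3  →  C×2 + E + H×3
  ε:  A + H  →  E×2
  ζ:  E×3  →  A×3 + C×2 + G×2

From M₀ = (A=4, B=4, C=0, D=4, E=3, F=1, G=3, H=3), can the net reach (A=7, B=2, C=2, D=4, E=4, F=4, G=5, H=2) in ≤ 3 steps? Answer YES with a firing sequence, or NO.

step 1: fire γ:  (A=4, B=4, C=0, D=4, E=3, F=1, G=3, H=3) → (A=5, B=2, C=0, D=4, E=5, F=4, G=3, H=3)
step 2: fire ε:  (A=5, B=2, C=0, D=4, E=5, F=4, G=3, H=3) → (A=4, B=2, C=0, D=4, E=7, F=4, G=3, H=2)
step 3: fire ζ:  (A=4, B=2, C=0, D=4, E=7, F=4, G=3, H=2) → (A=7, B=2, C=2, D=4, E=4, F=4, G=5, H=2)

YES — reachable via ⟨γ, ε, ζ⟩ (3 firings)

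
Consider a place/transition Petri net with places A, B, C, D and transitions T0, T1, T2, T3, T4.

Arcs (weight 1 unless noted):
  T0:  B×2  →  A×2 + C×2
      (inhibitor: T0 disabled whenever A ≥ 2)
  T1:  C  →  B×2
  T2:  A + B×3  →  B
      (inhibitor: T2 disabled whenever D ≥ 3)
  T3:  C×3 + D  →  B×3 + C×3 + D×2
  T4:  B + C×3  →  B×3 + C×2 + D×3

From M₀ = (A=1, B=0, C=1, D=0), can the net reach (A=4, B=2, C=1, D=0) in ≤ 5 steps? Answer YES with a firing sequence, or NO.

depth 0: 1 marking
depth 1: 2 markings reached so far
depth 2: 3 markings reached so far
depth 3: 4 markings reached so far
depth 4: 5 markings reached so far
depth 5: 6 markings reached so far
target is not among the 6 markings reachable within 5 steps

NO — not reachable within 5 firings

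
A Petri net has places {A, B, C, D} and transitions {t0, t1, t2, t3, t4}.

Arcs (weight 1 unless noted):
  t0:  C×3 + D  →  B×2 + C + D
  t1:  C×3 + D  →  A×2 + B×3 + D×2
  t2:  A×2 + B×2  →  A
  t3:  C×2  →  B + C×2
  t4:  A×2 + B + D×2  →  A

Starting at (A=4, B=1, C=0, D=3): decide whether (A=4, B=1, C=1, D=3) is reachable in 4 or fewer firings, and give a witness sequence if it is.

NO — not reachable within 4 firings

depth 0: 1 marking
depth 1: 2 markings reached so far
depth 2: 2 markings reached so far
(frontier empty at depth 2; search complete)
target is not among the 2 markings reachable within 4 steps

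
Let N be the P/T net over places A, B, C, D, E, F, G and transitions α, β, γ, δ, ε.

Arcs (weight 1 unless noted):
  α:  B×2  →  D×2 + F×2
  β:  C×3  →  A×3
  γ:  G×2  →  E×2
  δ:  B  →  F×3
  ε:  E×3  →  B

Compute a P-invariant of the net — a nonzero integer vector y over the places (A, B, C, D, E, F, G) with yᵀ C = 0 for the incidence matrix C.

y = (A:1, B:0, C:1, D:0, E:0, F:0, G:0)

Incidence matrix C (rows=places, cols=transitions):
        α    β    γ    δ    ε
    A   0    3    0    0    0
    B  -2    0    0   -1    1
    C   0   -3    0    0    0
    D   2    0    0    0    0
    E   0    0    2    0   -3
    F   2    0    0    3    0
    G   0    0   -2    0    0

Candidate y = [1, 0, 1, 0, 0, 0, 0]; check y·C column-wise:
  col α: 1·0 + 0·-2 + 1·0 + 0·2 + 0·2 = 0
  col β: 1·3 + 1·-3 = 0
  col γ: 1·0 + 1·0 + 0·2 + 0·-2 = 0
  col δ: 1·0 + 0·-1 + 1·0 + 0·3 = 0
  col ε: 1·0 + 0·1 + 1·0 + 0·-3 = 0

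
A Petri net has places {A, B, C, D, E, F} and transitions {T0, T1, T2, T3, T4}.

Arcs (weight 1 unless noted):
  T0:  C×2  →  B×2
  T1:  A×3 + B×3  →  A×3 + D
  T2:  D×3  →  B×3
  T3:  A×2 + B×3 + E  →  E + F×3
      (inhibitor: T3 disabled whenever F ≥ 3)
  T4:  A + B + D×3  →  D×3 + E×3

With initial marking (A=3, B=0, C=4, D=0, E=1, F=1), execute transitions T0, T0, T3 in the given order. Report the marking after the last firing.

step 1: fire T0:  (A=3, B=0, C=4, D=0, E=1, F=1) → (A=3, B=2, C=2, D=0, E=1, F=1)
step 2: fire T0:  (A=3, B=2, C=2, D=0, E=1, F=1) → (A=3, B=4, C=0, D=0, E=1, F=1)
step 3: fire T3:  (A=3, B=4, C=0, D=0, E=1, F=1) → (A=1, B=1, C=0, D=0, E=1, F=4)

(A=1, B=1, C=0, D=0, E=1, F=4)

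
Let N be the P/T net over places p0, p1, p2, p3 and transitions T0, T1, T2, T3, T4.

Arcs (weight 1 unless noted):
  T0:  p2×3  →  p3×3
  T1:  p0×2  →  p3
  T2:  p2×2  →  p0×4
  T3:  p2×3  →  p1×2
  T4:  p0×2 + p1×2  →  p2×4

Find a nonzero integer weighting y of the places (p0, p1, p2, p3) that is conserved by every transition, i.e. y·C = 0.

Incidence matrix C (rows=places, cols=transitions):
       T0   T1   T2   T3   T4
   p0   0   -2    4    0   -2
   p1   0    0    0    2   -2
   p2  -3    0   -2   -3    4
   p3   3    1    0    0    0

Candidate y = [1, 3, 2, 2]; check y·C column-wise:
  col T0: 1·0 + 3·0 + 2·-3 + 2·3 = 0
  col T1: 1·-2 + 3·0 + 2·0 + 2·1 = 0
  col T2: 1·4 + 3·0 + 2·-2 + 2·0 = 0
  col T3: 1·0 + 3·2 + 2·-3 + 2·0 = 0
  col T4: 1·-2 + 3·-2 + 2·4 + 2·0 = 0

y = (p0:1, p1:3, p2:2, p3:2)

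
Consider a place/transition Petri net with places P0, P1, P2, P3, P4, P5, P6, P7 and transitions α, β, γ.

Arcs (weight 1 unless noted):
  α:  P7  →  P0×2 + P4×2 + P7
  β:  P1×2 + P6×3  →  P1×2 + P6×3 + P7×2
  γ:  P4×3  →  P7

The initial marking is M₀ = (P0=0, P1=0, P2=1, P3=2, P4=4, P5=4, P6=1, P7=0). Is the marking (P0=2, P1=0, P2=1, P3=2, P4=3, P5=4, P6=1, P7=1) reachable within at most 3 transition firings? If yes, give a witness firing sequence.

step 1: fire γ:  (P0=0, P1=0, P2=1, P3=2, P4=4, P5=4, P6=1, P7=0) → (P0=0, P1=0, P2=1, P3=2, P4=1, P5=4, P6=1, P7=1)
step 2: fire α:  (P0=0, P1=0, P2=1, P3=2, P4=1, P5=4, P6=1, P7=1) → (P0=2, P1=0, P2=1, P3=2, P4=3, P5=4, P6=1, P7=1)

YES — reachable via ⟨γ, α⟩ (2 firings)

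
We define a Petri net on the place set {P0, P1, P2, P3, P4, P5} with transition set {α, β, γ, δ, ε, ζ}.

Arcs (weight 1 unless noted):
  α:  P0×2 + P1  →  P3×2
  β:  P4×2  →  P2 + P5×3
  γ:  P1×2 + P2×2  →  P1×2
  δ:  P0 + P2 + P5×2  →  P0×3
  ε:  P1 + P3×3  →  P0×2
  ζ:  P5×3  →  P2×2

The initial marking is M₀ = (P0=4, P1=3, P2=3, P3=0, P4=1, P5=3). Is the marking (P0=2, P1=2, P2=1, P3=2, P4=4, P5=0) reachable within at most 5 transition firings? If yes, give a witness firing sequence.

NO — not reachable within 5 firings

depth 0: 1 marking
depth 1: 5 markings reached so far
depth 2: 11 markings reached so far
depth 3: 18 markings reached so far
depth 4: 25 markings reached so far
depth 5: 29 markings reached so far
target is not among the 29 markings reachable within 5 steps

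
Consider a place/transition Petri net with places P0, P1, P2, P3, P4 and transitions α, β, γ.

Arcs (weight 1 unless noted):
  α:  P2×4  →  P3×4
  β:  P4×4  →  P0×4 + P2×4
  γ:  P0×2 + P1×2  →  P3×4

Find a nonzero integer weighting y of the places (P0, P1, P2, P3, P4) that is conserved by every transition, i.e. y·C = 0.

y = (P0:1, P1:-3, P2:-1, P3:-1, P4:0)

Incidence matrix C (rows=places, cols=transitions):
        α    β    γ
   P0   0    4   -2
   P1   0    0   -2
   P2  -4    4    0
   P3   4    0    4
   P4   0   -4    0

Candidate y = [1, -3, -1, -1, 0]; check y·C column-wise:
  col α: 1·0 + -3·0 + -1·-4 + -1·4 = 0
  col β: 1·4 + -3·0 + -1·4 + -1·0 + 0·-4 = 0
  col γ: 1·-2 + -3·-2 + -1·0 + -1·4 = 0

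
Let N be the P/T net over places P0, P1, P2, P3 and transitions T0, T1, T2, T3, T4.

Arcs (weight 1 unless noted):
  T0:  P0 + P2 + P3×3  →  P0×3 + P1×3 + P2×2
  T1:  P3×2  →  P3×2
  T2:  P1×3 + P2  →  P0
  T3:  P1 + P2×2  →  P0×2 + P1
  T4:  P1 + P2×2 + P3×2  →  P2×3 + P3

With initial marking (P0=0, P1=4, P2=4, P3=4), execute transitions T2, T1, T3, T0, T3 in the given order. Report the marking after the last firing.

(P0=7, P1=4, P2=0, P3=1)

step 1: fire T2:  (P0=0, P1=4, P2=4, P3=4) → (P0=1, P1=1, P2=3, P3=4)
step 2: fire T1:  (P0=1, P1=1, P2=3, P3=4) → (P0=1, P1=1, P2=3, P3=4)
step 3: fire T3:  (P0=1, P1=1, P2=3, P3=4) → (P0=3, P1=1, P2=1, P3=4)
step 4: fire T0:  (P0=3, P1=1, P2=1, P3=4) → (P0=5, P1=4, P2=2, P3=1)
step 5: fire T3:  (P0=5, P1=4, P2=2, P3=1) → (P0=7, P1=4, P2=0, P3=1)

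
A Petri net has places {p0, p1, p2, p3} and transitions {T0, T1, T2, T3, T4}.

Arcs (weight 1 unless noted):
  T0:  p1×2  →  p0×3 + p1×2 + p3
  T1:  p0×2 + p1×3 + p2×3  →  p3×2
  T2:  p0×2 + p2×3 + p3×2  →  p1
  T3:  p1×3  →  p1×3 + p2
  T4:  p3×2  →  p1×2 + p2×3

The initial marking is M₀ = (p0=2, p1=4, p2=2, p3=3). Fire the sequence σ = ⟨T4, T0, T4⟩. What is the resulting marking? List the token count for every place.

(p0=5, p1=8, p2=8, p3=0)

step 1: fire T4:  (p0=2, p1=4, p2=2, p3=3) → (p0=2, p1=6, p2=5, p3=1)
step 2: fire T0:  (p0=2, p1=6, p2=5, p3=1) → (p0=5, p1=6, p2=5, p3=2)
step 3: fire T4:  (p0=5, p1=6, p2=5, p3=2) → (p0=5, p1=8, p2=8, p3=0)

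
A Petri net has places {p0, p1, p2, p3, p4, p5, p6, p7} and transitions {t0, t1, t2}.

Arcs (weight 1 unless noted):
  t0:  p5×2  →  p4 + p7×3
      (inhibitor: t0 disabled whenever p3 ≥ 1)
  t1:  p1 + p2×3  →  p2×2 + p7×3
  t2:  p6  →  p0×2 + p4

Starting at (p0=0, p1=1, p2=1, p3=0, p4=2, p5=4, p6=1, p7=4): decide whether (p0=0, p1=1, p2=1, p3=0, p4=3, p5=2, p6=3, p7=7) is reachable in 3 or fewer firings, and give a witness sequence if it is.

depth 0: 1 marking
depth 1: 3 markings reached so far
depth 2: 5 markings reached so far
depth 3: 6 markings reached so far
target is not among the 6 markings reachable within 3 steps

NO — not reachable within 3 firings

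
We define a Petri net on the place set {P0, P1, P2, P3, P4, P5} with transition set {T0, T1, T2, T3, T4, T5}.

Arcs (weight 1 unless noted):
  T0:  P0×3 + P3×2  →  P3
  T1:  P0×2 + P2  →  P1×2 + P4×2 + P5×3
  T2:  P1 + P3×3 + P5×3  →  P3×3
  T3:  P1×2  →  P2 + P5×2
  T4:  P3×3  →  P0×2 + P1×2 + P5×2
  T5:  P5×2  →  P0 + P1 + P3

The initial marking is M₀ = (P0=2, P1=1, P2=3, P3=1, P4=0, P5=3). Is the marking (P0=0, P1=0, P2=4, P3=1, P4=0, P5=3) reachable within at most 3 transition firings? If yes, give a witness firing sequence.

YES — reachable via ⟨T5, T0, T3⟩ (3 firings)

step 1: fire T5:  (P0=2, P1=1, P2=3, P3=1, P4=0, P5=3) → (P0=3, P1=2, P2=3, P3=2, P4=0, P5=1)
step 2: fire T0:  (P0=3, P1=2, P2=3, P3=2, P4=0, P5=1) → (P0=0, P1=2, P2=3, P3=1, P4=0, P5=1)
step 3: fire T3:  (P0=0, P1=2, P2=3, P3=1, P4=0, P5=1) → (P0=0, P1=0, P2=4, P3=1, P4=0, P5=3)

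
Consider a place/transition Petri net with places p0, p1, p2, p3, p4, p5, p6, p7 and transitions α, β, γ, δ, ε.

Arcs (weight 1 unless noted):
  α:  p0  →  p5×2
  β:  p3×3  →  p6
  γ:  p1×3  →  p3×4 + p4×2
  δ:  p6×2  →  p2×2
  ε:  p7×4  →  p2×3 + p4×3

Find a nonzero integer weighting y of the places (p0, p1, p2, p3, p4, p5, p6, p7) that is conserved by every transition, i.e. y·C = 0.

y = (p0:2, p1:0, p2:0, p3:0, p4:0, p5:1, p6:0, p7:0)

Incidence matrix C (rows=places, cols=transitions):
        α    β    γ    δ    ε
   p0  -1    0    0    0    0
   p1   0    0   -3    0    0
   p2   0    0    0    2    3
   p3   0   -3    4    0    0
   p4   0    0    2    0    3
   p5   2    0    0    0    0
   p6   0    1    0   -2    0
   p7   0    0    0    0   -4

Candidate y = [2, 0, 0, 0, 0, 1, 0, 0]; check y·C column-wise:
  col α: 2·-1 + 1·2 = 0
  col β: 2·0 + 0·-3 + 1·0 + 0·1 = 0
  col γ: 2·0 + 0·-3 + 0·4 + 0·2 + 1·0 = 0
  col δ: 2·0 + 0·2 + 1·0 + 0·-2 = 0
  col ε: 2·0 + 0·3 + 0·3 + 1·0 + 0·-4 = 0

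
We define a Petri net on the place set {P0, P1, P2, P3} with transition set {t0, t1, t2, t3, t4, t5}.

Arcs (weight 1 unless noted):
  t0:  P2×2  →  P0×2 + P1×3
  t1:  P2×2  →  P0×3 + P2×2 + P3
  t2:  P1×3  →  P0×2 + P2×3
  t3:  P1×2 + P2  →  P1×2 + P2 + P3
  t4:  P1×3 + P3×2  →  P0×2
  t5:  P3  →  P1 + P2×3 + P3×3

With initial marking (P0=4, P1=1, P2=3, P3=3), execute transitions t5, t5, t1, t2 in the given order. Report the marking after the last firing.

(P0=9, P1=0, P2=12, P3=8)

step 1: fire t5:  (P0=4, P1=1, P2=3, P3=3) → (P0=4, P1=2, P2=6, P3=5)
step 2: fire t5:  (P0=4, P1=2, P2=6, P3=5) → (P0=4, P1=3, P2=9, P3=7)
step 3: fire t1:  (P0=4, P1=3, P2=9, P3=7) → (P0=7, P1=3, P2=9, P3=8)
step 4: fire t2:  (P0=7, P1=3, P2=9, P3=8) → (P0=9, P1=0, P2=12, P3=8)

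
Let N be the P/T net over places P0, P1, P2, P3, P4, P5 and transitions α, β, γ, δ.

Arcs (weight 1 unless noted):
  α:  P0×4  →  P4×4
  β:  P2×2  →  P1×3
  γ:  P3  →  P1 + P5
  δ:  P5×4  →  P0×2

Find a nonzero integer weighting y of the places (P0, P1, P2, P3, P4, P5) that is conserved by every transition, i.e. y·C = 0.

Incidence matrix C (rows=places, cols=transitions):
        α    β    γ    δ
   P0  -4    0    0    2
   P1   0    3    1    0
   P2   0   -2    0    0
   P3   0    0   -1    0
   P4   4    0    0    0
   P5   0    0    1   -4

Candidate y = [0, 2, 3, 2, 0, 0]; check y·C column-wise:
  col α: 0·-4 + 2·0 + 3·0 + 2·0 + 0·4 = 0
  col β: 2·3 + 3·-2 + 2·0 = 0
  col γ: 2·1 + 3·0 + 2·-1 + 0·1 = 0
  col δ: 0·2 + 2·0 + 3·0 + 2·0 + 0·-4 = 0

y = (P0:0, P1:2, P2:3, P3:2, P4:0, P5:0)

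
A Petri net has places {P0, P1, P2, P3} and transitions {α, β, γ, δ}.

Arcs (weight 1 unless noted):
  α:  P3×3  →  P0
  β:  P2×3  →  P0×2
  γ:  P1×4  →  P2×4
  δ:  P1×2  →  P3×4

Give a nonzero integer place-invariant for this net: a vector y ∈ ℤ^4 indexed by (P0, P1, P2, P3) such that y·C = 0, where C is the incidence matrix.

y = (P0:3, P1:2, P2:2, P3:1)

Incidence matrix C (rows=places, cols=transitions):
        α    β    γ    δ
   P0   1    2    0    0
   P1   0    0   -4   -2
   P2   0   -3    4    0
   P3  -3    0    0    4

Candidate y = [3, 2, 2, 1]; check y·C column-wise:
  col α: 3·1 + 2·0 + 2·0 + 1·-3 = 0
  col β: 3·2 + 2·0 + 2·-3 + 1·0 = 0
  col γ: 3·0 + 2·-4 + 2·4 + 1·0 = 0
  col δ: 3·0 + 2·-2 + 2·0 + 1·4 = 0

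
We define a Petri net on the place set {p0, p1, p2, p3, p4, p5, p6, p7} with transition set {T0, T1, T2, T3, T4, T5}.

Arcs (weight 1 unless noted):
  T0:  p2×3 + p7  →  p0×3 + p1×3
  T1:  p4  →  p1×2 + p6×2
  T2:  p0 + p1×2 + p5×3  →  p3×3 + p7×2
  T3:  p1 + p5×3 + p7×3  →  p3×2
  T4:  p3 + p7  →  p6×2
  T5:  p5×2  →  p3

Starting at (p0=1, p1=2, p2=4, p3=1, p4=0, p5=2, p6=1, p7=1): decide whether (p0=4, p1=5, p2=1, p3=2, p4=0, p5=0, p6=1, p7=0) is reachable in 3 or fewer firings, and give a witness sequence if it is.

step 1: fire T0:  (p0=1, p1=2, p2=4, p3=1, p4=0, p5=2, p6=1, p7=1) → (p0=4, p1=5, p2=1, p3=1, p4=0, p5=2, p6=1, p7=0)
step 2: fire T5:  (p0=4, p1=5, p2=1, p3=1, p4=0, p5=2, p6=1, p7=0) → (p0=4, p1=5, p2=1, p3=2, p4=0, p5=0, p6=1, p7=0)

YES — reachable via ⟨T0, T5⟩ (2 firings)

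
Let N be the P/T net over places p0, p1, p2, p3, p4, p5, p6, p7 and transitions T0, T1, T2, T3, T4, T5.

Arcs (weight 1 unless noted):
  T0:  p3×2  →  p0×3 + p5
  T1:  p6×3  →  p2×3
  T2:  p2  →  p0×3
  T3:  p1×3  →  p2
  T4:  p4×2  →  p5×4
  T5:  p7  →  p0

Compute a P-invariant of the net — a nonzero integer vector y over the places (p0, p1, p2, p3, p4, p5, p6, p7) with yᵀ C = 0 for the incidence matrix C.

Incidence matrix C (rows=places, cols=transitions):
       T0   T1   T2   T3   T4   T5
   p0   3    0    3    0    0    1
   p1   0    0    0   -3    0    0
   p2   0    3   -1    1    0    0
   p3  -2    0    0    0    0    0
   p4   0    0    0    0   -2    0
   p5   1    0    0    0    4    0
   p6   0   -3    0    0    0    0
   p7   0    0    0    0    0   -1

Candidate y = [0, 0, 0, 1, 4, 2, 0, 0]; check y·C column-wise:
  col T0: 0·3 + 1·-2 + 4·0 + 2·1 = 0
  col T1: 0·3 + 1·0 + 4·0 + 2·0 + 0·-3 = 0
  col T2: 0·3 + 0·-1 + 1·0 + 4·0 + 2·0 = 0
  col T3: 0·-3 + 0·1 + 1·0 + 4·0 + 2·0 = 0
  col T4: 1·0 + 4·-2 + 2·4 = 0
  col T5: 0·1 + 1·0 + 4·0 + 2·0 + 0·-1 = 0

y = (p0:0, p1:0, p2:0, p3:1, p4:4, p5:2, p6:0, p7:0)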